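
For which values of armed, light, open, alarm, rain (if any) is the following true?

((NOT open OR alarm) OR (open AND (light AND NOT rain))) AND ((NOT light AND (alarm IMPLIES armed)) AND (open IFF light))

armed=T; light=F; open=F; alarm=T; rain=T

  (NOT open OR alarm) OR (open AND (light AND NOT rain)) = True
    NOT open OR alarm = True
      NOT open = True
    open AND (light AND NOT rain) = False
      light AND NOT rain = False
        NOT rain = False
  (NOT light AND (alarm IMPLIES armed)) AND (open IFF light) = True
    NOT light AND (alarm IMPLIES armed) = True
      NOT light = True
      alarm IMPLIES armed = True
    open IFF light = True
Both conjuncts True, so the formula holds.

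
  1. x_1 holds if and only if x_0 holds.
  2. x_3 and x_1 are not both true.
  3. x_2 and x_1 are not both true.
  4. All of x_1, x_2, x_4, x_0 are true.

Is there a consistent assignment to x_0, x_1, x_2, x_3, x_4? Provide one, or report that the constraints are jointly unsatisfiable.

Case x_2 = True:
  (3) with x_2=T forces x_1 = False.
  Constraint (4) is violated (x_1=F) — contradiction.
Case x_2 = False:
  Constraint (4) is violated (x_2=F) — contradiction.
Both cases fail — unsatisfiable.

Unsatisfiable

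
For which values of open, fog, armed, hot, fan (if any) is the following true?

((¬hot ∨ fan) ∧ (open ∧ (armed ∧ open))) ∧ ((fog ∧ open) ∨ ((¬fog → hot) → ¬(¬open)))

open = True, fog = True, armed = True, hot = False, fan = True

  (¬hot ∨ fan) ∧ (open ∧ (armed ∧ open)) = True
    ¬hot ∨ fan = True
      ¬hot = True
    open ∧ (armed ∧ open) = True
      armed ∧ open = True
  (fog ∧ open) ∨ ((¬fog → hot) → ¬(¬open)) = True
    fog ∧ open = True
    (¬fog → hot) → ¬(¬open) = True
      ¬fog → hot = True
        ¬fog = False
      ¬(¬open) = True
        ¬open = False
Both conjuncts True, so the formula holds.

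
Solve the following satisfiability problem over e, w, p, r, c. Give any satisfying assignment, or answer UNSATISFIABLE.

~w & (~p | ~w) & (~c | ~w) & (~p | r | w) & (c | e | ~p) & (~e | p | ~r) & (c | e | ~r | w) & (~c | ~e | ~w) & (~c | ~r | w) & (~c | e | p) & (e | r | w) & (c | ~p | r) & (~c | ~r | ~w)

e=T, w=F, p=F, r=F, c=F

Unit clause (~w) forces w = False.
Try e = False:
  (e | r | w) forces r = True.
  (c | e | ~r | w) forces c = True.
  clause (~c | ~r | w) is falsified — backtrack.
So e = True.
Set p = False.
  then (~e | p | ~r) forces r = False.
Set c = False.
All clauses satisfied.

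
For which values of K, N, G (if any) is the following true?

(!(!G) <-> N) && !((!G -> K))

K = False, N = False, G = False

  !(!G) <-> N = True
    !(!G) = False
      !G = True
  !((!G -> K)) = True
    !G -> K = False
      !G = True
Both conjuncts True, so the formula holds.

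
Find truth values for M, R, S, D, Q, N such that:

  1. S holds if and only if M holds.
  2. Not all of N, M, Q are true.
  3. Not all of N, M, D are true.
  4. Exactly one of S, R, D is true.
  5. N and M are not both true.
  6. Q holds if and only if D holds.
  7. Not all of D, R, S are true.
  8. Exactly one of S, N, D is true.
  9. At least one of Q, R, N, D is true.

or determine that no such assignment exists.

M = False; R = False; S = False; D = True; Q = True; N = False

  (1) S=F, M=F — same ✓
  (2) {N, M, Q}: 1/3 true — not all ✓
  (3) {N, M, D}: 1/3 true — not all ✓
  (4) {S, R, D}: 1 true — exactly one ✓
  (5) N=F, M=F — not both ✓
  (6) Q=T, D=T — same ✓
  (7) {D, R, S}: 1/3 true — not all ✓
  (8) {S, N, D}: 1 true — exactly one ✓
  (9) {Q, R, N, D}: 2 true — at least one ✓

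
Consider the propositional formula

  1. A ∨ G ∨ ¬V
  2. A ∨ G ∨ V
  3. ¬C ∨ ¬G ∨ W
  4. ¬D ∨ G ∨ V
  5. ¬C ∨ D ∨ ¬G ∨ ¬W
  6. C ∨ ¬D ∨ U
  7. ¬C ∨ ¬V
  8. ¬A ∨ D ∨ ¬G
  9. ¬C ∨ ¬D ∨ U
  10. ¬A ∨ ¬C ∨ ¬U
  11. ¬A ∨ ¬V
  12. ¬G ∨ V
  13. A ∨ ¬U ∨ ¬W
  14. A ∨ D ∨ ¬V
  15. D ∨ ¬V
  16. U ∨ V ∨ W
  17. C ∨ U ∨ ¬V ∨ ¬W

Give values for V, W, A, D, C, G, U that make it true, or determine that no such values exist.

Set V = False.
  then (¬G ∨ V) forces G = False.
  then (A ∨ G ∨ V) forces A = True.
  then (¬D ∨ G ∨ V) forces D = False.
Set W = True.
Set C = True.
  then (¬A ∨ ¬C ∨ ¬U) forces U = False.
All clauses satisfied.

V = False; W = True; A = True; D = False; C = True; G = False; U = False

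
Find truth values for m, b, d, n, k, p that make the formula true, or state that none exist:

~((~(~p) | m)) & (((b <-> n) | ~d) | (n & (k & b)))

m: False, b: False, d: False, n: True, k: False, p: False

  ~((~(~p) | m)) = True
    ~(~p) | m = False
      ~(~p) = False
        ~p = True
  ((b <-> n) | ~d) | (n & (k & b)) = True
    (b <-> n) | ~d = True
      b <-> n = False
      ~d = True
    n & (k & b) = False
      k & b = False
Both conjuncts True, so the formula holds.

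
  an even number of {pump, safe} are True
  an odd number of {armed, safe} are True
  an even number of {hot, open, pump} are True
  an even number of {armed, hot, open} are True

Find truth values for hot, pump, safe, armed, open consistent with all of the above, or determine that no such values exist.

The formula is unsatisfiable.

Adding constraints 1, 2, 3, 4 mod 2: every variable appears an even number of times on the left, so the left side is 0.
But the right sides sum to 1 (mod 2). 0 ≠ 1 — the system is inconsistent.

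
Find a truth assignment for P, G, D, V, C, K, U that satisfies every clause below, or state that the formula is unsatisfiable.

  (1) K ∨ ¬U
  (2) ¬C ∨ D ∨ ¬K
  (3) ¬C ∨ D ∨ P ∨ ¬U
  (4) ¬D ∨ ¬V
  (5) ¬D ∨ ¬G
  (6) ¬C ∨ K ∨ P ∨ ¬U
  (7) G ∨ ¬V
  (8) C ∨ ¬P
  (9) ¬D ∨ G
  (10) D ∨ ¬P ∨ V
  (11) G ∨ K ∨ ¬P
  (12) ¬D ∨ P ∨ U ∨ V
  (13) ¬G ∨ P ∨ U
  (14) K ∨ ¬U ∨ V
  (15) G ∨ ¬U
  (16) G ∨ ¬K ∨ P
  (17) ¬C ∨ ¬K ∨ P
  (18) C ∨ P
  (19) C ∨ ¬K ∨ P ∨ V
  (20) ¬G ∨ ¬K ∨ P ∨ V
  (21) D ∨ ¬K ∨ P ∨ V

Set P = True.
  then (C ∨ ¬P) forces C = True.
Try G = False:
  (G ∨ ¬V) forces V = False.
  (¬D ∨ G) forces D = False.
  clause (D ∨ ¬P ∨ V) is falsified — backtrack.
So G = True.
  then (¬D ∨ ¬G) forces D = False.
  then (D ∨ ¬P ∨ V) forces V = True.
  then (¬C ∨ D ∨ ¬K) forces K = False.
  then (K ∨ ¬U) forces U = False.
All clauses satisfied.

P = True, G = True, D = False, V = True, C = True, K = False, U = False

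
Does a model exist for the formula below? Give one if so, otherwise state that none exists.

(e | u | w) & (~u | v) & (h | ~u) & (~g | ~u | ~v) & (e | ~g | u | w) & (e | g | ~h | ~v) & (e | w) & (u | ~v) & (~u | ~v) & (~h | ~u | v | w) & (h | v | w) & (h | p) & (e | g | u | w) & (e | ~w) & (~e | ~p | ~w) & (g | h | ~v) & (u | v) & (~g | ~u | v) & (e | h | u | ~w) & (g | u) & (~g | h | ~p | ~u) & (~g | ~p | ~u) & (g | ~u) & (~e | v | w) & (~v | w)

Case v = True:
  (u | ~v) forces u = True.
  Clause (~u | ~v) is falsified — contradiction.
Case v = False:
  (~u | v) forces u = False.
  Clause (u | v) is falsified — contradiction.
Both cases fail, so the formula is unsatisfiable.

No satisfying assignment exists.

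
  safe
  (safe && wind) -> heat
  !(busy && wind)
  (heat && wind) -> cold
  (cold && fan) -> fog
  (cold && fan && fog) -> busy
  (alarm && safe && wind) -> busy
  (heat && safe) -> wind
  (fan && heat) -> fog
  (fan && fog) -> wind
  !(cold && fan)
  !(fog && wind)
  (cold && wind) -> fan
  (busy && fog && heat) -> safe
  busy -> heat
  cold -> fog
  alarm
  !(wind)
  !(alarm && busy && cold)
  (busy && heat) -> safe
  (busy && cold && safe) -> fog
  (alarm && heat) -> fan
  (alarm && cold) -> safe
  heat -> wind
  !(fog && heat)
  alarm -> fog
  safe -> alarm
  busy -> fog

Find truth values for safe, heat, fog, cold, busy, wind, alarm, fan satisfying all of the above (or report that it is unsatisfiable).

Unit clause (!wind) forces wind = False.
Unit clause (alarm) forces alarm = True.
Unit clause (safe) forces safe = True.
In (!heat || wind) only !heat is left, so heat = False.
In (!busy || heat) only !busy is left, so busy = False.
In (!alarm || fog) only fog is left, so fog = True.
In (!fan || !fog || wind) only !fan is left, so fan = False.
Set cold = True.
All clauses satisfied.

safe: True, heat: False, fog: True, cold: True, busy: False, wind: False, alarm: True, fan: False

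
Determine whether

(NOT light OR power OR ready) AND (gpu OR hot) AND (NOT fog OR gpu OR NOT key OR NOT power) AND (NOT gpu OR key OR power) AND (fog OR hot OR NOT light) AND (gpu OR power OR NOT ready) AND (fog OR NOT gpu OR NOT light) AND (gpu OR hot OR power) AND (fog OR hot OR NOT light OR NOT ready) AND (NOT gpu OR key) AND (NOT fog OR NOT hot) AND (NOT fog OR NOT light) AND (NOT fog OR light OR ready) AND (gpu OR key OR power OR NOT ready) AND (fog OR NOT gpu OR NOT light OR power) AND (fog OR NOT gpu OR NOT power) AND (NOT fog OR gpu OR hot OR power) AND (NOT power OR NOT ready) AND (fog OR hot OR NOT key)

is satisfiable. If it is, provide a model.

gpu: True, hot: False, key: True, power: False, fog: True, light: False, ready: True

Set gpu = True.
  then (NOT gpu OR key) forces key = True.
Set hot = False.
  then (fog OR hot OR NOT key) forces fog = True.
  then (NOT fog OR NOT light) forces light = False.
  then (NOT fog OR light OR ready) forces ready = True.
  then (NOT power OR NOT ready) forces power = False.
All clauses satisfied.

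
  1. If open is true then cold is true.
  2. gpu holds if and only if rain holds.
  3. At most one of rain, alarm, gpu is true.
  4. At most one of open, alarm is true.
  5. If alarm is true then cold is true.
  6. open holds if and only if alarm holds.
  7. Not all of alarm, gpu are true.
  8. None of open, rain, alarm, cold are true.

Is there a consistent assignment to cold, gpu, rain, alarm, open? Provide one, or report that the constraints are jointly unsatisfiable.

cold = False, gpu = False, rain = False, alarm = False, open = False

  (1) open=F ⇒ cold: vacuous ✓
  (2) gpu=F, rain=F — same ✓
  (3) {rain, alarm, gpu}: 0 true — at most one ✓
  (4) {open, alarm}: 0 true — at most one ✓
  (5) alarm=F ⇒ cold: vacuous ✓
  (6) open=F, alarm=F — same ✓
  (7) {alarm, gpu}: 0/2 true — not all ✓
  (8) {open, rain, alarm, cold}: 0 true — none ✓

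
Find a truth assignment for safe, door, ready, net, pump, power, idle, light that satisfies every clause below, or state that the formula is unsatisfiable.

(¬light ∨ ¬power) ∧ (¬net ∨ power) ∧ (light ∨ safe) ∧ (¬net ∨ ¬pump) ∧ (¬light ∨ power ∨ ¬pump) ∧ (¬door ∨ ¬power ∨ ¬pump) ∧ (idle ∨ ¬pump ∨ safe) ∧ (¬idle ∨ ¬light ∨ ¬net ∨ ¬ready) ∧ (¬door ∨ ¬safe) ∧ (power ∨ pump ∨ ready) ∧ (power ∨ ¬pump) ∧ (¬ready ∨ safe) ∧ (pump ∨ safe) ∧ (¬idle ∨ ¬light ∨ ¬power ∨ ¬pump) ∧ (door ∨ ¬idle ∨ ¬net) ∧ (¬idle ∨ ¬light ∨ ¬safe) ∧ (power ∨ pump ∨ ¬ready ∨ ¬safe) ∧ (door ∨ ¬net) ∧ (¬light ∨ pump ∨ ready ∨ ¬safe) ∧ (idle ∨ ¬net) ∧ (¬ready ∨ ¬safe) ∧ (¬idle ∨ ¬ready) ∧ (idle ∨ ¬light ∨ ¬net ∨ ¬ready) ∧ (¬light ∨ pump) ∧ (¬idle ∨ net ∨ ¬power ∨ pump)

Try safe = False:
  (light ∨ safe) forces light = True.
  (¬light ∨ ¬power) forces power = False.
  (¬net ∨ power) forces net = False.
  (¬light ∨ power ∨ ¬pump) forces pump = False.
  clause (pump ∨ safe) is falsified — backtrack.
So safe = True.
  then (¬door ∨ ¬safe) forces door = False.
  then (door ∨ ¬net) forces net = False.
  then (¬ready ∨ ¬safe) forces ready = False.
Set pump = False.
  then (power ∨ pump ∨ ready) forces power = True.
  then (¬light ∨ pump ∨ ready ∨ ¬safe) forces light = False.
  then (¬idle ∨ net ∨ ¬power ∨ pump) forces idle = False.
All clauses satisfied.

safe=T; door=F; ready=F; net=F; pump=F; power=T; idle=F; light=F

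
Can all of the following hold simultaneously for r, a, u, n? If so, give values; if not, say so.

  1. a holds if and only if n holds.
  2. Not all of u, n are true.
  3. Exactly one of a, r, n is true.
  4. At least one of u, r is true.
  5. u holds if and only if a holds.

r = True, a = False, u = False, n = False

  (1) a=F, n=F — same ✓
  (2) {u, n}: 0/2 true — not all ✓
  (3) {a, r, n}: 1 true — exactly one ✓
  (4) {u, r}: 1 true — at least one ✓
  (5) u=F, a=F — same ✓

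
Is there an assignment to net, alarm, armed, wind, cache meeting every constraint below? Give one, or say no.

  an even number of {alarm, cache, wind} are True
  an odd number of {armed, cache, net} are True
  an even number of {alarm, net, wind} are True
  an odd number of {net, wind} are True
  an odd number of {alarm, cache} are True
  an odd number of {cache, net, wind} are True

net: False, alarm: True, armed: True, wind: True, cache: False

{alarm, cache, wind}: 2 true → even ✓
{armed, cache, net}: 1 true → odd ✓
{alarm, net, wind}: 2 true → even ✓
{net, wind}: 1 true → odd ✓
{alarm, cache}: 1 true → odd ✓
{cache, net, wind}: 1 true → odd ✓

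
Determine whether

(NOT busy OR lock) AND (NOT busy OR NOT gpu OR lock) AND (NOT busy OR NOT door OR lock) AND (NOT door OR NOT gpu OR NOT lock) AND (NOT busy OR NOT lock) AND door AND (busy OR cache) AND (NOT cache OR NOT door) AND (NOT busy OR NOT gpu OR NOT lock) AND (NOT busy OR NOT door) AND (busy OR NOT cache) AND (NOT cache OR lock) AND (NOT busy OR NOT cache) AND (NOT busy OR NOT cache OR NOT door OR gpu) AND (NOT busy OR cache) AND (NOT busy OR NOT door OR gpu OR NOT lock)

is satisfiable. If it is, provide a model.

Case door = True:
  (NOT cache OR NOT door) forces cache = False.
  (busy OR cache) forces busy = True.
  Clause (NOT busy OR NOT door) is falsified — contradiction.
Case door = False:
  Clause (door) is falsified — contradiction.
Both cases fail, so the formula is unsatisfiable.

Unsatisfiable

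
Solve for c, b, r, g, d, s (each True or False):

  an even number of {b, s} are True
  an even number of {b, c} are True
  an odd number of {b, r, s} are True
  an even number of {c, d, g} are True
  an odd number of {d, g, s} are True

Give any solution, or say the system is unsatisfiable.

No satisfying assignment exists.

Adding constraints 1, 2, 4, 5 mod 2: every variable appears an even number of times on the left, so the left side is 0.
But the right sides sum to 1 (mod 2). 0 ≠ 1 — the system is inconsistent.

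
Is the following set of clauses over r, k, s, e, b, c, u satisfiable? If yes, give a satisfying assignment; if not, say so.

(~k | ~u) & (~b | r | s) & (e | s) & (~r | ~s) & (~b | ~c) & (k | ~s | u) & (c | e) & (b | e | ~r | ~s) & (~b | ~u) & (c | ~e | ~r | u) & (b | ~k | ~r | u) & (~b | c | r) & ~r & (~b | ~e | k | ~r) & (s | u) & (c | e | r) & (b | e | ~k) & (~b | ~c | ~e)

Unit clause (~r) forces r = False.
Set k = False.
Set s = True.
  then (k | ~s | u) forces u = True.
  then (~b | ~u) forces b = False.
Set e = True.
Set c = False.
All clauses satisfied.

r: False, k: False, s: True, e: True, b: False, c: False, u: True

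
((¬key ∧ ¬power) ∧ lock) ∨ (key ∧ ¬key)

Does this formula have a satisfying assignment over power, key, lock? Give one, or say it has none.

power=F, key=F, lock=T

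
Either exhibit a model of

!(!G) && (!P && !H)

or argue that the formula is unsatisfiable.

H=F; G=T; P=F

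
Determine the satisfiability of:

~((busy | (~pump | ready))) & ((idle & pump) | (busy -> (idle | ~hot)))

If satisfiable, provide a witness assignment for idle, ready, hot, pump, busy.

idle = False, ready = False, hot = False, pump = True, busy = False

  ~((busy | (~pump | ready))) = True
    busy | (~pump | ready) = False
      ~pump | ready = False
        ~pump = False
  (idle & pump) | (busy -> (idle | ~hot)) = True
    idle & pump = False
    busy -> (idle | ~hot) = True
      idle | ~hot = True
        ~hot = True
Both conjuncts True, so the formula holds.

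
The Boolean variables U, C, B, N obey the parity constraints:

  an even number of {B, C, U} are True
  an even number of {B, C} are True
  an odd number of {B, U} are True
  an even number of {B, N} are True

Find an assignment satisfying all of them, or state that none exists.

U=F; C=T; B=T; N=T

{B, C, U}: 2 true → even ✓
{B, C}: 2 true → even ✓
{B, U}: 1 true → odd ✓
{B, N}: 2 true → even ✓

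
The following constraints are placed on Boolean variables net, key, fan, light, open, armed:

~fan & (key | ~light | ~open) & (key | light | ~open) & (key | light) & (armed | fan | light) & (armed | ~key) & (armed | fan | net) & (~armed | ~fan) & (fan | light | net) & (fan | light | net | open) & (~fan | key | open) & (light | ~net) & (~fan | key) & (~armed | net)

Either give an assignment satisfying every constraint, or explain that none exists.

Unit clause (~fan) forces fan = False.
Try net = False:
  (armed | fan | net) forces armed = True.
  clause (~armed | net) is falsified — backtrack.
So net = True.
  then (light | ~net) forces light = True.
Set key = False.
  then (key | ~light | ~open) forces open = False.
Set armed = True.
All clauses satisfied.

net=T, key=F, fan=F, light=T, open=F, armed=T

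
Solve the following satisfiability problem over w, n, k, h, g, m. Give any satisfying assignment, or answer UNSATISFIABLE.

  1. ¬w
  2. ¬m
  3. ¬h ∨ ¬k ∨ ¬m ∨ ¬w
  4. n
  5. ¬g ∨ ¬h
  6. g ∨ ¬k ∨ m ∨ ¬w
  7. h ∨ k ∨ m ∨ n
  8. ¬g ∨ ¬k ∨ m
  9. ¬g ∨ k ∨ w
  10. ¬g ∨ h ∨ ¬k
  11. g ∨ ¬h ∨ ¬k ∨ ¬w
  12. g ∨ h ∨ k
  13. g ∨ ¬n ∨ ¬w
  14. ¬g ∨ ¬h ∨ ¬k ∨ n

w = False; n = True; k = False; h = True; g = False; m = False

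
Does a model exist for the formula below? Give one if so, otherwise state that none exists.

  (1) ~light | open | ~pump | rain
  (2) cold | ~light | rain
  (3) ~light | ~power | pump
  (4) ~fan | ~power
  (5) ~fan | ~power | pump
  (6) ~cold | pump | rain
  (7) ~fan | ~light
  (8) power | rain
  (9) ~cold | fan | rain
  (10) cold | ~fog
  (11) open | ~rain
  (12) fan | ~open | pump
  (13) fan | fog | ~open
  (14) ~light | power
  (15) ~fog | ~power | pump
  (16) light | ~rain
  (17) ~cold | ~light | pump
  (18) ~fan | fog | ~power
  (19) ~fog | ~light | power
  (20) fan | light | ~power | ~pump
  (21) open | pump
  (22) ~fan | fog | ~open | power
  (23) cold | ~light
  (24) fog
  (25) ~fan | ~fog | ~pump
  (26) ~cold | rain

rain = True; light = True; cold = True; fog = True; fan = False; pump = True; open = True; power = True

Unit clause (fog) forces fog = True.
In (cold | ~fog) only cold is left, so cold = True.
In (~cold | rain) only rain is left, so rain = True.
In (open | ~rain) only open is left, so open = True.
In (light | ~rain) only light is left, so light = True.
In (~cold | ~light | pump) only pump is left, so pump = True.
In (~fog | ~light | power) only power is left, so power = True.
In (~fan | ~fog | ~pump) only ~fan is left, so fan = False.
All clauses satisfied.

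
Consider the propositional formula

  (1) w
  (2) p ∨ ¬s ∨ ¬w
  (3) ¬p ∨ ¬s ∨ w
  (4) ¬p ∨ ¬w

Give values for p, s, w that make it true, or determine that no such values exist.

p: False, s: False, w: True

Unit clause (w) forces w = True.
In (¬p ∨ ¬w) only ¬p is left, so p = False.
In (p ∨ ¬s ∨ ¬w) only ¬s is left, so s = False.
Check each clause:
  (w): w holds.
  (p ∨ ¬s ∨ ¬w): ¬s holds.
  (¬p ∨ ¬s ∨ w): ¬p holds.
  (¬p ∨ ¬w): ¬p holds.
All clauses satisfied.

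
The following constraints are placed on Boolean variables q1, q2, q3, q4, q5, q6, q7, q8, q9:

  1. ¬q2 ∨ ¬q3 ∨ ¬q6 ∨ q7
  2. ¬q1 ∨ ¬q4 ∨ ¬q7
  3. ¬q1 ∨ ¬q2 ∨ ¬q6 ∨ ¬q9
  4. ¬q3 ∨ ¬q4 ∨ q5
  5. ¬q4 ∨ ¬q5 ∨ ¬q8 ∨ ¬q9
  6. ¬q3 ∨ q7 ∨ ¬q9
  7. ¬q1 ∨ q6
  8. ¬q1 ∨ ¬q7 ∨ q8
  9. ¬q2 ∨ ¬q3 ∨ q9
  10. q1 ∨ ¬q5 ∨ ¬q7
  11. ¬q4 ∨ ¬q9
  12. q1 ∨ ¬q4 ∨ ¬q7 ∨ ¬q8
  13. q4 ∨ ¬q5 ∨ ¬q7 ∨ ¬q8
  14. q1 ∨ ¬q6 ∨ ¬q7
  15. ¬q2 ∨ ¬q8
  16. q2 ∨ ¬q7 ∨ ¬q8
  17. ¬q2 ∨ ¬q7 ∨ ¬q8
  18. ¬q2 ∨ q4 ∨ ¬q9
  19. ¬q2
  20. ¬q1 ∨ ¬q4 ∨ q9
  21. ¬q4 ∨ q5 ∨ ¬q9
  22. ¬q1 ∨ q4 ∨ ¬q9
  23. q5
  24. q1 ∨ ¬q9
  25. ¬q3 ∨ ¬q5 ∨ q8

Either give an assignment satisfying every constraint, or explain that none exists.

q1 = False; q2 = False; q3 = False; q4 = True; q5 = True; q6 = False; q7 = False; q8 = False; q9 = False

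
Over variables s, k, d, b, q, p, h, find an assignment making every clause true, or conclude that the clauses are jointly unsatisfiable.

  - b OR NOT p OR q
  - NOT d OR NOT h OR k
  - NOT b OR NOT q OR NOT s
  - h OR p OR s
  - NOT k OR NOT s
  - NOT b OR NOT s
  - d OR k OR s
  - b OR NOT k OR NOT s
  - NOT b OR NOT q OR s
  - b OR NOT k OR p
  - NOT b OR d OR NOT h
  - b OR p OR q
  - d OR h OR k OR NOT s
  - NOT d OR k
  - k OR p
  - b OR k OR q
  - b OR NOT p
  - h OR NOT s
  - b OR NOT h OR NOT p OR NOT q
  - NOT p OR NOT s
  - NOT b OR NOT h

s = False, k = True, d = True, b = True, q = False, p = True, h = False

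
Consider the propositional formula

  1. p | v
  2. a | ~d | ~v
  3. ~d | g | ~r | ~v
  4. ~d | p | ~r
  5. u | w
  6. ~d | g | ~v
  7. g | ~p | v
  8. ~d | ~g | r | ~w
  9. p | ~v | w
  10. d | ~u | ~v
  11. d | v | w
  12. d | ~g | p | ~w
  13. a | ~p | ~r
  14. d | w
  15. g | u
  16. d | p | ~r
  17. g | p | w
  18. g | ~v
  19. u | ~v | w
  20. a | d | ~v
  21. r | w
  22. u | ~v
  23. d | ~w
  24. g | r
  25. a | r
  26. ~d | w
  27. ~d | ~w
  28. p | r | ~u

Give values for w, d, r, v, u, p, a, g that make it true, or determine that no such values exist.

Case d = True:
  (~d | w) forces w = True.
  Clause (~d | ~w) is falsified — contradiction.
Case d = False:
  (d | w) forces w = True.
  Clause (d | ~w) is falsified — contradiction.
Both cases fail, so the formula is unsatisfiable.

Unsatisfiable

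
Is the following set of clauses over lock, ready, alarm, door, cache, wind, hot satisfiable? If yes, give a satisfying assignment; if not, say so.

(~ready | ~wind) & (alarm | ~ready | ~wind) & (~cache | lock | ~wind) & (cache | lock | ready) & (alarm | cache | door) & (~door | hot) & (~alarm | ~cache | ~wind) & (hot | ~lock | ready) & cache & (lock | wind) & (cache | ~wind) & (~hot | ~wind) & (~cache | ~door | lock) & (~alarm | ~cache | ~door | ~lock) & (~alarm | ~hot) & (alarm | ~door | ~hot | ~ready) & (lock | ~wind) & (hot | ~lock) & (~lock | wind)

Case lock = True:
  (cache) forces cache = True.
  (hot | ~lock) forces hot = True.
  (~hot | ~wind) forces wind = False.
  Clause (~lock | wind) is falsified — contradiction.
Case lock = False:
  (cache) forces cache = True.
  (~cache | lock | ~wind) forces wind = False.
  Clause (lock | wind) is falsified — contradiction.
Both cases fail, so the formula is unsatisfiable.

No satisfying assignment exists.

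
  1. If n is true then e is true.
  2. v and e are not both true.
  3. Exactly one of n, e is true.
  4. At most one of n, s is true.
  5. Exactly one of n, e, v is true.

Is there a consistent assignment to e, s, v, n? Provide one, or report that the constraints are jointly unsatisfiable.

e = True; s = True; v = False; n = False

  (1) n=F ⇒ e: vacuous ✓
  (2) v=F, e=T — not both ✓
  (3) {n, e}: 1 true — exactly one ✓
  (4) {n, s}: 1 true — at most one ✓
  (5) {n, e, v}: 1 true — exactly one ✓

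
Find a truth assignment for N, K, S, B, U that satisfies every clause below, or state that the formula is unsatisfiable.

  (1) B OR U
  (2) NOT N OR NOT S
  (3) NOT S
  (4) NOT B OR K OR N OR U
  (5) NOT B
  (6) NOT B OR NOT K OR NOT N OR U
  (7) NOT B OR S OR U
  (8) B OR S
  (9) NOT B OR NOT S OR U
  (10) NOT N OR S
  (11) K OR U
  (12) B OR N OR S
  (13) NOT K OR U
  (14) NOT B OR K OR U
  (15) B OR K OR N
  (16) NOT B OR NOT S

Case S = True:
  Clause (NOT S) is falsified — contradiction.
Case S = False:
  (NOT B) forces B = False.
  Clause (B OR S) is falsified — contradiction.
Both cases fail, so the formula is unsatisfiable.

UNSATISFIABLE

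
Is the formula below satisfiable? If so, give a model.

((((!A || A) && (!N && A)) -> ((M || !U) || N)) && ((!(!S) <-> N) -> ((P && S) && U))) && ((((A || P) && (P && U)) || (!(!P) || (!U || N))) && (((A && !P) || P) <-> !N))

U = False, A = True, M = True, N = False, S = True, P = False

  (((!A || A) && (!N && A)) -> ((M || !U) || N)) && ((!(!S) <-> N) -> ((P && S) && U)) = True
    ((!A || A) && (!N && A)) -> ((M || !U) || N) = True
      (!A || A) && (!N && A) = True
        !A || A = True
          !A = False
        !N && A = True
          !N = True
      (M || !U) || N = True
        M || !U = True
          !U = True
    (!(!S) <-> N) -> ((P && S) && U) = True
      !(!S) <-> N = False
        !(!S) = True
          !S = False
      (P && S) && U = False
        P && S = False
  (((A || P) && (P && U)) || (!(!P) || (!U || N))) && (((A && !P) || P) <-> !N) = True
    ((A || P) && (P && U)) || (!(!P) || (!U || N)) = True
      (A || P) && (P && U) = False
        A || P = True
        P && U = False
      !(!P) || (!U || N) = True
        !(!P) = False
          !P = True
        !U || N = True
          !U = True
    ((A && !P) || P) <-> !N = True
      (A && !P) || P = True
        A && !P = True
          !P = True
      !N = True
Both conjuncts True, so the formula holds.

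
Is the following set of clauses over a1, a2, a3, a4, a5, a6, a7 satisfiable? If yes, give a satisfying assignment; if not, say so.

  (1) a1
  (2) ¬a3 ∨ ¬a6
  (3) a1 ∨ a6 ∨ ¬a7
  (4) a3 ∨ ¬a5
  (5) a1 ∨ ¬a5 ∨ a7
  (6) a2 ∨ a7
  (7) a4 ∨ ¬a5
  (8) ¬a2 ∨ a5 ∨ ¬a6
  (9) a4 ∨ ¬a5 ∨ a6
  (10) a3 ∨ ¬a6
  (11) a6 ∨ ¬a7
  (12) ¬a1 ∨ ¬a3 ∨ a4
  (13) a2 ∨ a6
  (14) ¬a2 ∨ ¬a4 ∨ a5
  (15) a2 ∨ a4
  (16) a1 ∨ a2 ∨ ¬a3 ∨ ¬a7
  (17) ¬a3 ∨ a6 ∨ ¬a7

Unit clause (a1) forces a1 = True.
Try a2 = False:
  (a2 ∨ a7) forces a7 = True.
  (a6 ∨ ¬a7) forces a6 = True.
  (¬a3 ∨ ¬a6) forces a3 = False.
  clause (a3 ∨ ¬a6) is falsified — backtrack.
So a2 = True.
Set a3 = False.
  then (a3 ∨ ¬a5) forces a5 = False.
  then (¬a2 ∨ a5 ∨ ¬a6) forces a6 = False.
  then (a6 ∨ ¬a7) forces a7 = False.
  then (¬a2 ∨ ¬a4 ∨ a5) forces a4 = False.
All clauses satisfied.

a1=T, a2=T, a3=F, a4=F, a5=F, a6=F, a7=F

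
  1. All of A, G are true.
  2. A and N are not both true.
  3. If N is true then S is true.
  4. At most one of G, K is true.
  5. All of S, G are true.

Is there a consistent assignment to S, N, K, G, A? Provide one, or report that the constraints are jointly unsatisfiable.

S = True, N = False, K = False, G = True, A = True

  (1) {A, G}: all 2 true ✓
  (2) A=T, N=F — not both ✓
  (3) N=F ⇒ S: vacuous ✓
  (4) {G, K}: 1 true — at most one ✓
  (5) {S, G}: all 2 true ✓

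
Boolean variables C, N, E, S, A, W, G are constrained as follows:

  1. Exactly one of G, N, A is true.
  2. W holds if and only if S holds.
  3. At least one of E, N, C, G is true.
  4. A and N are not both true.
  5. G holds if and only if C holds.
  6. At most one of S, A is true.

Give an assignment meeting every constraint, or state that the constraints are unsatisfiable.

C: False, N: True, E: False, S: True, A: False, W: True, G: False

  (1) {G, N, A}: 1 true — exactly one ✓
  (2) W=T, S=T — same ✓
  (3) {E, N, C, G}: 1 true — at least one ✓
  (4) A=F, N=T — not both ✓
  (5) G=F, C=F — same ✓
  (6) {S, A}: 1 true — at most one ✓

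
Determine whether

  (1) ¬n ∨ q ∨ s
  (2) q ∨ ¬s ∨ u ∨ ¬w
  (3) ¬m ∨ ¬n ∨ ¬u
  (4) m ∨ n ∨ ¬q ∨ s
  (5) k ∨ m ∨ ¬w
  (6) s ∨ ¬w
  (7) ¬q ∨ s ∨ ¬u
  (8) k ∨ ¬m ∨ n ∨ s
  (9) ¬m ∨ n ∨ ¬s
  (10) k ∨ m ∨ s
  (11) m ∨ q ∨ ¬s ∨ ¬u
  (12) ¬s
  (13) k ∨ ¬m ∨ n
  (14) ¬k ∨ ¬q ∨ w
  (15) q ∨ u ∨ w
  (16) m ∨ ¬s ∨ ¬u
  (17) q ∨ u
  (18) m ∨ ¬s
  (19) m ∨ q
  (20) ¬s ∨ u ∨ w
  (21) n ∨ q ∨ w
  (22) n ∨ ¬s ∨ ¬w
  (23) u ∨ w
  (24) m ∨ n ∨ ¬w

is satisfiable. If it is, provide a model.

Case s = True:
  Clause (¬s) is falsified — contradiction.
Case s = False:
  (s ∨ ¬w) forces w = False.
  (u ∨ w) forces u = True.
  (¬q ∨ s ∨ ¬u) forces q = False.
  (¬n ∨ q ∨ s) forces n = False.
  Clause (n ∨ q ∨ w) is falsified — contradiction.
Both cases fail, so the formula is unsatisfiable.

The formula is unsatisfiable.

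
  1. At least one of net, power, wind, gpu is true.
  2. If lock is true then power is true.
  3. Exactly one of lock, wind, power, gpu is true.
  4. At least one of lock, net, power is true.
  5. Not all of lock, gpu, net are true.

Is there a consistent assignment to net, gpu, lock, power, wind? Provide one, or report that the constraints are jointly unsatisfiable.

net = True; gpu = False; lock = False; power = True; wind = False

  (1) {net, power, wind, gpu}: 2 true — at least one ✓
  (2) lock=F ⇒ power: vacuous ✓
  (3) {lock, wind, power, gpu}: 1 true — exactly one ✓
  (4) {lock, net, power}: 2 true — at least one ✓
  (5) {lock, gpu, net}: 1/3 true — not all ✓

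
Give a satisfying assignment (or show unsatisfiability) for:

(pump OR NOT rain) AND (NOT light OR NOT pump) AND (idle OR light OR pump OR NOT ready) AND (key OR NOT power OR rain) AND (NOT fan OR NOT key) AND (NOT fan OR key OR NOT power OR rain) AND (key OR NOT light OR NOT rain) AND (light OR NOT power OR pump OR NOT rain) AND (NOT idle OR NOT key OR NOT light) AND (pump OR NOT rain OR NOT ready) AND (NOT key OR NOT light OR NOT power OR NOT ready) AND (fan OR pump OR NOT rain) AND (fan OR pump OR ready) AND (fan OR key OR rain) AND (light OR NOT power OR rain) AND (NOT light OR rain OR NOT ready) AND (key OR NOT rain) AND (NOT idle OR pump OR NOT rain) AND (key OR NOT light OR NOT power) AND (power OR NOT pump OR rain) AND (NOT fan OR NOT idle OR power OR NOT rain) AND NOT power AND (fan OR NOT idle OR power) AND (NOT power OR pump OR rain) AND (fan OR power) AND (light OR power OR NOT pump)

idle=T, pump=F, ready=T, key=F, fan=T, light=F, rain=F, power=F

Unit clause (NOT power) forces power = False.
In (fan OR power) only fan is left, so fan = True.
In (NOT fan OR NOT key) only NOT key is left, so key = False.
In (key OR NOT rain) only NOT rain is left, so rain = False.
In (power OR NOT pump OR rain) only NOT pump is left, so pump = False.
Set idle = True.
Set ready = True.
  then (NOT light OR rain OR NOT ready) forces light = False.
All clauses satisfied.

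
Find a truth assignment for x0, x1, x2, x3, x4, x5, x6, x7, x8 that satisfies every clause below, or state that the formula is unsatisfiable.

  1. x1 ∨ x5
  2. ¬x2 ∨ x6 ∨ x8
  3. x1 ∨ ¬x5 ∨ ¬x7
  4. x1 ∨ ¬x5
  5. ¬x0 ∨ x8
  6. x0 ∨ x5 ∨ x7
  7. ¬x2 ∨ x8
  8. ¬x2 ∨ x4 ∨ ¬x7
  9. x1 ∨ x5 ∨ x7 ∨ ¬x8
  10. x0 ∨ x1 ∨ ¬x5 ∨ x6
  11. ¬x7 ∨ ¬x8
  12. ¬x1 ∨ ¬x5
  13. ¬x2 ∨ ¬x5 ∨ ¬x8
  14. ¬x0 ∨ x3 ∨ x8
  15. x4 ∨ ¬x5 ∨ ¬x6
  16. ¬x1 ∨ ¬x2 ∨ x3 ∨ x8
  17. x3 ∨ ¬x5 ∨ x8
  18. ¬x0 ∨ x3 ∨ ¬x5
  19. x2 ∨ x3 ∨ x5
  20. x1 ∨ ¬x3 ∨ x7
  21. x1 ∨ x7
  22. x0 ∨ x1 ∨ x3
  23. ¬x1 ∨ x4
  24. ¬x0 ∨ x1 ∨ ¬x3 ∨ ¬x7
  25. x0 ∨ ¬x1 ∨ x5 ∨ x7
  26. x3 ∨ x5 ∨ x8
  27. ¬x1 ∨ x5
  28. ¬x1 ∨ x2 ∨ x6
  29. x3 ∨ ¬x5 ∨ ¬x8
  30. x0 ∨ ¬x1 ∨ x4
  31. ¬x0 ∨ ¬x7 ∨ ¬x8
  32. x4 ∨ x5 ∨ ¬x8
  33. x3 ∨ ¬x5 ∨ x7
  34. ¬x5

Case x5 = True:
  Clause (¬x5) is falsified — contradiction.
Case x5 = False:
  (x1 ∨ x5) forces x1 = True.
  Clause (¬x1 ∨ x5) is falsified — contradiction.
Both cases fail, so the formula is unsatisfiable.

UNSATISFIABLE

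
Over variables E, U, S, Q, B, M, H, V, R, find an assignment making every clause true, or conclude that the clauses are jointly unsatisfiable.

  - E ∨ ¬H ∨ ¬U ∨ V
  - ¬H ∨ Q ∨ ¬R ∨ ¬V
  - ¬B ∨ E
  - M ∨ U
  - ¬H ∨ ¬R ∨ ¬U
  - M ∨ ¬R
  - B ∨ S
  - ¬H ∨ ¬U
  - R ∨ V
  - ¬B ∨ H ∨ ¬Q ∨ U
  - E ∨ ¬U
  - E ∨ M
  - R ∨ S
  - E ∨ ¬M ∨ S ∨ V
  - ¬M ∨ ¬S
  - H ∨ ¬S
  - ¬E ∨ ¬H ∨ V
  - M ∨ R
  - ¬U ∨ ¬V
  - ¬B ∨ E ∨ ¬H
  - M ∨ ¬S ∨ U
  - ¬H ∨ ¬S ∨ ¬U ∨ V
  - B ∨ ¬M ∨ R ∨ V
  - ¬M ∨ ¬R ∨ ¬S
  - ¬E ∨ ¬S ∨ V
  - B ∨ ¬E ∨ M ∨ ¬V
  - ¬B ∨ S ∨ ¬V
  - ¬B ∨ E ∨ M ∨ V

E=T, U=T, S=F, Q=F, B=T, M=T, H=F, V=F, R=T

Try E = False:
  (¬B ∨ E) forces B = False.
  (B ∨ S) forces S = True.
  (E ∨ ¬U) forces U = False.
  (M ∨ U) forces M = True.
  clause (¬M ∨ ¬S) is falsified — backtrack.
So E = True.
Set U = True.
  then (¬H ∨ ¬U) forces H = False.
  then (H ∨ ¬S) forces S = False.
  then (¬U ∨ ¬V) forces V = False.
  then (B ∨ S) forces B = True.
  then (R ∨ V) forces R = True.
  then (M ∨ ¬R) forces M = True.
Set Q = False.
All clauses satisfied.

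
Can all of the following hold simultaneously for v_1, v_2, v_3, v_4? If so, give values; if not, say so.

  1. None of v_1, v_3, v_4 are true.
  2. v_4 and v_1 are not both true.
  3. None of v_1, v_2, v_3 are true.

v_1: False, v_2: False, v_3: False, v_4: False

  (1) {v_1, v_3, v_4}: 0 true — none ✓
  (2) v_4=F, v_1=F — not both ✓
  (3) {v_1, v_2, v_3}: 0 true — none ✓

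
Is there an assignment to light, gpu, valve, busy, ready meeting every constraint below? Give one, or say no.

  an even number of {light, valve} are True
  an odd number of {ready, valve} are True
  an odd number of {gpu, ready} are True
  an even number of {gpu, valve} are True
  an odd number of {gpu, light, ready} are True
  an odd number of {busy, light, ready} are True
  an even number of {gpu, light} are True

light=F, gpu=F, valve=F, busy=F, ready=T

{light, valve}: 0 true → even ✓
{ready, valve}: 1 true → odd ✓
{gpu, ready}: 1 true → odd ✓
{gpu, valve}: 0 true → even ✓
{gpu, light, ready}: 1 true → odd ✓
{busy, light, ready}: 1 true → odd ✓
{gpu, light}: 0 true → even ✓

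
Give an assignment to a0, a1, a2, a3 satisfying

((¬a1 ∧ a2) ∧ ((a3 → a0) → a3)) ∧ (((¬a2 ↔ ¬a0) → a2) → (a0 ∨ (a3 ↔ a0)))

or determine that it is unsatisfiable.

a0: True, a1: False, a2: True, a3: True

  (¬a1 ∧ a2) ∧ ((a3 → a0) → a3) = True
    ¬a1 ∧ a2 = True
      ¬a1 = True
    (a3 → a0) → a3 = True
      a3 → a0 = True
  ((¬a2 ↔ ¬a0) → a2) → (a0 ∨ (a3 ↔ a0)) = True
    (¬a2 ↔ ¬a0) → a2 = True
      ¬a2 ↔ ¬a0 = True
        ¬a2 = False
        ¬a0 = False
    a0 ∨ (a3 ↔ a0) = True
      a3 ↔ a0 = True
Both conjuncts True, so the formula holds.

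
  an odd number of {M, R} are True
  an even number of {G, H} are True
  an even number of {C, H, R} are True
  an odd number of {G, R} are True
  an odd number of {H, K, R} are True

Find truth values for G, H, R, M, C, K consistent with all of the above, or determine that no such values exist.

G: False, H: False, R: True, M: False, C: True, K: False

{M, R}: 1 true → odd ✓
{G, H}: 0 true → even ✓
{C, H, R}: 2 true → even ✓
{G, R}: 1 true → odd ✓
{H, K, R}: 1 true → odd ✓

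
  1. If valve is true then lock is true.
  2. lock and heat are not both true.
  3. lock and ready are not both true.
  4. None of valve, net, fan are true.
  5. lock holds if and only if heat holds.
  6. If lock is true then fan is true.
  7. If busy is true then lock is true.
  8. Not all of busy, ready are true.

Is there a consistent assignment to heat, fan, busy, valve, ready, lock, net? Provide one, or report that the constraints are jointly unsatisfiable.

heat=F; fan=F; busy=F; valve=F; ready=F; lock=F; net=F

  (1) valve=F ⇒ lock: vacuous ✓
  (2) lock=F, heat=F — not both ✓
  (3) lock=F, ready=F — not both ✓
  (4) {valve, net, fan}: 0 true — none ✓
  (5) lock=F, heat=F — same ✓
  (6) lock=F ⇒ fan: vacuous ✓
  (7) busy=F ⇒ lock: vacuous ✓
  (8) {busy, ready}: 0/2 true — not all ✓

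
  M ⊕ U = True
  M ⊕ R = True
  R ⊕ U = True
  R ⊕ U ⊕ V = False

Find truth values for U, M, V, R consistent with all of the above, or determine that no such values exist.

No satisfying assignment exists.

Adding constraints 1, 2, 3 mod 2: every variable appears an even number of times on the left, so the left side is 0.
But the right sides sum to 1 (mod 2). 0 ≠ 1 — the system is inconsistent.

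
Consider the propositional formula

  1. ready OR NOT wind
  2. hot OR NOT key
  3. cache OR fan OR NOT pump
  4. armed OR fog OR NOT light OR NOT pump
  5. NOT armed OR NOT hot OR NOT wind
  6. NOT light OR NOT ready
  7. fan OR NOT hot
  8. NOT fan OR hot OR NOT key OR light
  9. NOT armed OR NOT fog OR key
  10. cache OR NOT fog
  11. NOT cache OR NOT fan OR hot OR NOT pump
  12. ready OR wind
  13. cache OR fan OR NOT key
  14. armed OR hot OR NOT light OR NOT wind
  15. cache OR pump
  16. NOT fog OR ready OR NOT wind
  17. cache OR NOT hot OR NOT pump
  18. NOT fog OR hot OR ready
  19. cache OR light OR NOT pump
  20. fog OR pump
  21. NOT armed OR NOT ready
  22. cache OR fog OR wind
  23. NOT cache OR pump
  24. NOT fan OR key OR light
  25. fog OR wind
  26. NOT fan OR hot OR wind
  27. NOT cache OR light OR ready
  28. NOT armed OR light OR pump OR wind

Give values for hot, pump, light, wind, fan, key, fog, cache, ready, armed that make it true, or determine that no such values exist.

hot = True; pump = True; light = False; wind = True; fan = True; key = True; fog = False; cache = True; ready = True; armed = False

Set hot = True.
  then (fan OR NOT hot) forces fan = True.
Try pump = False:
  (cache OR pump) forces cache = True.
  clause (NOT cache OR pump) is falsified — backtrack.
So pump = True.
  then (cache OR NOT hot OR NOT pump) forces cache = True.
Try light = True:
  (NOT light OR NOT ready) forces ready = False.
  (ready OR NOT wind) forces wind = False.
  clause (ready OR wind) is falsified — backtrack.
So light = False.
  then (NOT fan OR key OR light) forces key = True.
  then (NOT cache OR light OR ready) forces ready = True.
  then (NOT armed OR NOT ready) forces armed = False.
Set wind = True.
Set fog = False.
All clauses satisfied.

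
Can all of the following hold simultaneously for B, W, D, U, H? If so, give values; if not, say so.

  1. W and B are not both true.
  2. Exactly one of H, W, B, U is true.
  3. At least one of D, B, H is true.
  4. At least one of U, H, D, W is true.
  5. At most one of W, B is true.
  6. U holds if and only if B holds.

B = False, W = False, D = True, U = False, H = True

  (1) W=F, B=F — not both ✓
  (2) {H, W, B, U}: 1 true — exactly one ✓
  (3) {D, B, H}: 2 true — at least one ✓
  (4) {U, H, D, W}: 2 true — at least one ✓
  (5) {W, B}: 0 true — at most one ✓
  (6) U=F, B=F — same ✓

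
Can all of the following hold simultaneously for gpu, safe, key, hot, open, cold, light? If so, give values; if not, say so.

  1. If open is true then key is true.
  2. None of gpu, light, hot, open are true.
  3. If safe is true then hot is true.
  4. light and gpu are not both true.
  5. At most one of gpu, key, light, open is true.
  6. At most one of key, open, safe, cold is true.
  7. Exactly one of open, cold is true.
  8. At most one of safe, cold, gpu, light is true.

gpu = False, safe = False, key = False, hot = False, open = False, cold = True, light = False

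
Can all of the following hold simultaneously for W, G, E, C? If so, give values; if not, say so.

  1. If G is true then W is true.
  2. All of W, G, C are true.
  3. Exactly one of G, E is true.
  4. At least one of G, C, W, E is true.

W = True, G = True, E = False, C = True

  (1) G=T ⇒ W: T ✓
  (2) {W, G, C}: all 3 true ✓
  (3) {G, E}: 1 true — exactly one ✓
  (4) {G, C, W, E}: 3 true — at least one ✓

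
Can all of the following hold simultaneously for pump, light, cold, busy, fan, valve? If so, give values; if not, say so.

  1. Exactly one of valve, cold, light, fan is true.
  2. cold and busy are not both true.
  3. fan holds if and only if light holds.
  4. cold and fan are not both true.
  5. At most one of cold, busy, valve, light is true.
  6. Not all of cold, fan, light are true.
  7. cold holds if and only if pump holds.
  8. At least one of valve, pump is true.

pump = False, light = False, cold = False, busy = False, fan = False, valve = True

  (1) {valve, cold, light, fan}: 1 true — exactly one ✓
  (2) cold=F, busy=F — not both ✓
  (3) fan=F, light=F — same ✓
  (4) cold=F, fan=F — not both ✓
  (5) {cold, busy, valve, light}: 1 true — at most one ✓
  (6) {cold, fan, light}: 0/3 true — not all ✓
  (7) cold=F, pump=F — same ✓
  (8) {valve, pump}: 1 true — at least one ✓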